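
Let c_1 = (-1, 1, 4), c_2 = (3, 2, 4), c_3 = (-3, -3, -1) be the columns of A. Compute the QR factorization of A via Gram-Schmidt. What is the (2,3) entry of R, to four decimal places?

c_1 = (-1, 1, 4); ‖c_1‖ = 4.2426, so q_1 = (-0.2357, 0.2357, 0.9428).
q_1·c_2 = (-0.2357)·3 + 0.2357·2 + 0.9428·4 = 3.5355.
u_2 = c_2 − 3.5355·q_1 = (3.8333, 1.1667, 0.6667).
‖u_2‖ = 4.0620, so q_2 = (0.9437, 0.2872, 0.1641).
r_{23} = q_2·c_3 = -3.8569.

r_{23} = -3.8569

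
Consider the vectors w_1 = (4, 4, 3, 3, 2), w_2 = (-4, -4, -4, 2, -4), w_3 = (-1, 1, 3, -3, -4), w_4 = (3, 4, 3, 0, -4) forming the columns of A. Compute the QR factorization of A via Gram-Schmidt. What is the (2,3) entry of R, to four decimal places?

r_{23} = -1.6421

w_1 = (4, 4, 3, 3, 2); ‖w_1‖ = 7.3485, so q_1 = (0.5443, 0.5443, 0.4082, 0.4082, 0.2722).
q_1·w_2 = 0.5443·(-4) + 0.5443·(-4) + 0.4082·(-4) + 0.4082·2 + 0.2722·(-4) = -6.2598.
u_2 = w_2 + 6.2598·q_1 = (-0.5926, -0.5926, -1.4444, 4.5556, -2.2963).
‖u_2‖ = 5.3679, so q_2 = (-0.1104, -0.1104, -0.2691, 0.8487, -0.4278).
r_{23} = q_2·w_3 = -1.6421.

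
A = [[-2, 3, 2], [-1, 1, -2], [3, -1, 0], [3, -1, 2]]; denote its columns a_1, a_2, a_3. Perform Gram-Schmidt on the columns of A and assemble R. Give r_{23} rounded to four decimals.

a_1 = (-2, -1, 3, 3); ‖a_1‖ = 4.7958, so q_1 = (-0.4170, -0.2085, 0.6255, 0.6255).
q_1·a_2 = (-0.4170)·3 + (-0.2085)·1 + 0.6255·(-1) + 0.6255·(-1) = -2.7107.
u_2 = a_2 + 2.7107·q_1 = (1.8696, 0.4348, 0.6957, 0.6957).
‖u_2‖ = 2.1569, so q_2 = (0.8668, 0.2016, 0.3225, 0.3225).
r_{23} = q_2·a_3 = 1.9755.

r_{23} = 1.9755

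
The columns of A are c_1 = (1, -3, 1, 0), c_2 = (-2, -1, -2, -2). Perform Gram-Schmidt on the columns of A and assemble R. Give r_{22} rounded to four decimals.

r_{22} = 3.5929

c_1 = (1, -3, 1, 0); ‖c_1‖ = 3.3166, so q_1 = (0.3015, -0.9045, 0.3015, 0.0000).
q_1·c_2 = 0.3015·(-2) + (-0.9045)·(-1) + 0.3015·(-2) + 0.0000·(-2) = -0.3015.
u_2 = c_2 + 0.3015·q_1 = (-1.9091, -1.2727, -1.9091, -2.0000).
r_{22} = ‖u_2‖ = 3.5929.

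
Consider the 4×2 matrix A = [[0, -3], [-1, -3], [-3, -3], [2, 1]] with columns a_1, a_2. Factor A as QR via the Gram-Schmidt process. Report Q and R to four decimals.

Q = [[0.0000, -0.8018], [-0.2673, -0.5345], [-0.8018, 0.0000], [0.5345, -0.2673]], R = [[3.7417, 3.7417], [0.0000, 3.7417]]

a_1 = (0, -1, -3, 2); ‖a_1‖ = 3.7417, so e_1 = (0.0000, -0.2673, -0.8018, 0.5345).
e_1·a_2 = 0.0000·(-3) + (-0.2673)·(-3) + (-0.8018)·(-3) + 0.5345·1 = 3.7417.
u_2 = a_2 − 3.7417·e_1 = (-3.0000, -2.0000, 0.0000, -1.0000).
‖u_2‖ = 3.7417, so e_2 = (-0.8018, -0.5345, 0.0000, -0.2673).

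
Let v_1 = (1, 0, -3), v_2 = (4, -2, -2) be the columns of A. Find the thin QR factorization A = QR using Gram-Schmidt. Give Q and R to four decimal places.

Q = [[0.3162, 0.8018], [0.0000, -0.5345], [-0.9487, 0.2673]], R = [[3.1623, 3.1623], [0.0000, 3.7417]]

v_1 = (1, 0, -3); ‖v_1‖ = 3.1623, so e_1 = (0.3162, 0.0000, -0.9487).
e_1·v_2 = 0.3162·4 + 0.0000·(-2) + (-0.9487)·(-2) = 3.1623.
u_2 = v_2 − 3.1623·e_1 = (3.0000, -2.0000, 1.0000).
‖u_2‖ = 3.7417, so e_2 = (0.8018, -0.5345, 0.2673).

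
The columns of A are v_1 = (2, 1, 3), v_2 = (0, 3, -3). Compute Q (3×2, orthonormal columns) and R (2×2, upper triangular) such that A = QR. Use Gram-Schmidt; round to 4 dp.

v_1 = (2, 1, 3); ‖v_1‖ = 3.7417, so q_1 = (0.5345, 0.2673, 0.8018).
q_1·v_2 = 0.5345·0 + 0.2673·3 + 0.8018·(-3) = -1.6036.
u_2 = v_2 + 1.6036·q_1 = (0.8571, 3.4286, -1.7143).
‖u_2‖ = 3.9279, so q_2 = (0.2182, 0.8729, -0.4364).

Q = [[0.5345, 0.2182], [0.2673, 0.8729], [0.8018, -0.4364]], R = [[3.7417, -1.6036], [0.0000, 3.9279]]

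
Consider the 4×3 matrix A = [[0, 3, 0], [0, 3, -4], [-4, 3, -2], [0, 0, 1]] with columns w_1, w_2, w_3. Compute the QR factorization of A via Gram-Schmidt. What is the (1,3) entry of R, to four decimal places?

w_1 = (0, 0, -4, 0); ‖w_1‖ = 4.0000, so e_1 = (0.0000, 0.0000, -1.0000, 0.0000).
r_{13} = e_1·w_3 = 2.0000.

r_{13} = 2.0000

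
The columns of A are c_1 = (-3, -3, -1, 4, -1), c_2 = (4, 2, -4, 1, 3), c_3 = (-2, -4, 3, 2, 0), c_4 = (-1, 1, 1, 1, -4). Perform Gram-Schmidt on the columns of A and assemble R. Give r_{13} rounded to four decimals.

r_{13} = 3.8333

c_1 = (-3, -3, -1, 4, -1); ‖c_1‖ = 6.0000, so e_1 = (-0.5000, -0.5000, -0.1667, 0.6667, -0.1667).
r_{13} = e_1·c_3 = 3.8333.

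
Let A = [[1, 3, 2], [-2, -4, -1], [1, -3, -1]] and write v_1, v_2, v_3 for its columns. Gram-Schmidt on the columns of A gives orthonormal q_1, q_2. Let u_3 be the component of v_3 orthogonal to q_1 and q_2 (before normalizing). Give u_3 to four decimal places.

v_1 = (1, -2, 1); ‖v_1‖ = 2.4495, so q_1 = (0.4082, -0.8165, 0.4082).
q_1·v_2 = 0.4082·3 + (-0.8165)·(-4) + 0.4082·(-3) = 3.2660.
u_2 = v_2 − 3.2660·q_1 = (1.6667, -1.3333, -4.3333).
‖u_2‖ = 4.8305, so q_2 = (0.3450, -0.2760, -0.8971).
q_1·v_3 = 0.4082·2 + (-0.8165)·(-1) + 0.4082·(-1) = 1.2247; q_2·v_3 = 0.3450·2 + (-0.2760)·(-1) + (-0.8971)·(-1) = 1.8632.
u_3 = v_3 − 1.2247·q_1 − 1.8632·q_2 = (0.8571, 0.5143, 0.1714).

u_3 = (0.8571, 0.5143, 0.1714)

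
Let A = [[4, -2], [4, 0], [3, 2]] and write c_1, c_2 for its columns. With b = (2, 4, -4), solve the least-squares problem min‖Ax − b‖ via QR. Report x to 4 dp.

x = (0.2222, -1.4444)

e_1 = c_1/‖c_1‖ = (4, 4, 3)/6.4031 = (0.6247, 0.6247, 0.4685).
r_{12} = e_1·c_2 = -0.3123.
u_2 = c_2 + 0.3123·e_1 = (-1.8049, 0.1951, 2.1463).
‖u_2‖ = 2.8111, so e_2 = (-0.6420, 0.0694, 0.7635).
Qᵀb = (1.8741, -4.0605).
Back-substitute: x_2 = -4.0605/2.8111 = -1.4444.
x_1 = (1.8741 + 0.3123·(-1.4444))/6.4031 = 0.2222.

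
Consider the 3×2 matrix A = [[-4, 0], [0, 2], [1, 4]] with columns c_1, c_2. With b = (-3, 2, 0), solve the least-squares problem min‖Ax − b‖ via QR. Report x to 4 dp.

x = (0.6914, 0.0617)

c_1 = (-4, 0, 1); ‖c_1‖ = 4.1231, so e_1 = (-0.9701, 0.0000, 0.2425).
e_1·c_2 = (-0.9701)·0 + 0.0000·2 + 0.2425·4 = 0.9701.
u_2 = c_2 − 0.9701·e_1 = (0.9412, 2.0000, 3.7647).
‖u_2‖ = 4.3656, so e_2 = (0.2156, 0.4581, 0.8623).
Qᵀb = (2.9104, 0.2695).
Back-substitute: x_2 = 0.2695/4.3656 = 0.0617.
x_1 = (2.9104 − 0.9701·0.0617)/4.1231 = 0.6914.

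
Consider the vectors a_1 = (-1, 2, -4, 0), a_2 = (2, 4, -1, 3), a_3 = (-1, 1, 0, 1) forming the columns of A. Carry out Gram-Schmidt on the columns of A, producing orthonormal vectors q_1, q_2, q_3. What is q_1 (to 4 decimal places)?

a_1 = (-1, 2, -4, 0); ‖a_1‖ = 4.5826, so q_1 = (-0.2182, 0.4364, -0.8729, 0.0000).

q_1 = (-0.2182, 0.4364, -0.8729, 0.0000)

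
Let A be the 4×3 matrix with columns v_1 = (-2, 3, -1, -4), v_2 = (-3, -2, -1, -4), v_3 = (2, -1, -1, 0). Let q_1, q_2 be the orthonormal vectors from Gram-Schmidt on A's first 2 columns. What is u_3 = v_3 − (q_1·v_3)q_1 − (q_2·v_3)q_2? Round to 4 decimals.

v_1 = (-2, 3, -1, -4); ‖v_1‖ = 5.4772, so q_1 = (-0.3651, 0.5477, -0.1826, -0.7303).
q_1·v_2 = (-0.3651)·(-3) + 0.5477·(-2) + (-0.1826)·(-1) + (-0.7303)·(-4) = 3.1038.
u_2 = v_2 − 3.1038·q_1 = (-1.8667, -3.7000, -0.4333, -1.7333).
‖u_2‖ = 4.5129, so q_2 = (-0.4136, -0.8199, -0.0960, -0.3841).
q_1·v_3 = (-0.3651)·2 + 0.5477·(-1) + (-0.1826)·(-1) + (-0.7303)·0 = -1.0954; q_2·v_3 = (-0.4136)·2 + (-0.8199)·(-1) + (-0.0960)·(-1) + (-0.3841)·0 = 0.0886.
u_3 = v_3 + 1.0954·q_1 − 0.0886·q_2 = (1.6367, -0.3273, -1.1915, -0.7660).

u_3 = (1.6367, -0.3273, -1.1915, -0.7660)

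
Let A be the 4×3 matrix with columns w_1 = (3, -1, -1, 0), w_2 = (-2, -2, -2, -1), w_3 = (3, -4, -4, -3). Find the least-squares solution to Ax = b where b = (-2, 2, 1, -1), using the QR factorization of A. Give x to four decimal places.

x = (-2.1000, -1.1000, 0.7000)

w_1 = (3, -1, -1, 0); ‖w_1‖ = 3.3166, so e_1 = (0.9045, -0.3015, -0.3015, 0.0000).
e_1·w_2 = 0.9045·(-2) + (-0.3015)·(-2) + (-0.3015)·(-2) + 0.0000·(-1) = -0.6030.
u_2 = w_2 + 0.6030·e_1 = (-1.4545, -2.1818, -2.1818, -1.0000).
‖u_2‖ = 3.5548, so e_2 = (-0.4092, -0.6138, -0.6138, -0.2813).
e_1·w_3 = 0.9045·3 + (-0.3015)·(-4) + (-0.3015)·(-4) + 0.0000·(-3) = 5.1257; e_2·w_3 = (-0.4092)·3 + (-0.6138)·(-4) + (-0.6138)·(-4) + (-0.2813)·(-3) = 4.5266.
u_3 = w_3 − 5.1257·e_1 − 4.5266·e_2 = (0.2158, 0.3237, 0.3237, -1.7266).
‖u_3‖ = 1.7993, so e_3 = (0.1200, 0.1799, 0.1799, -0.9596).
Qᵀb = (-2.7136, -0.7416, 1.2595).
Back-substitute: x_3 = 1.2595/1.7993 = 0.7000.
x_2 = (-0.7416 − 4.5266·0.7000)/3.5548 = -1.1000.
x_1 = (-2.7136 + 0.6030·(-1.1000) − 5.1257·0.7000)/3.3166 = -2.1000.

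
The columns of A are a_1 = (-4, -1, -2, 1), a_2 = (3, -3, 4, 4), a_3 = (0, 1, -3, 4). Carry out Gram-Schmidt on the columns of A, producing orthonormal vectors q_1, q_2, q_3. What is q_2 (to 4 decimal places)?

a_1 = (-4, -1, -2, 1); ‖a_1‖ = 4.6904, so q_1 = (-0.8528, -0.2132, -0.4264, 0.2132).
q_1·a_2 = (-0.8528)·3 + (-0.2132)·(-3) + (-0.4264)·4 + 0.2132·4 = -2.7716.
u_2 = a_2 + 2.7716·q_1 = (0.6364, -3.5909, 2.8182, 4.5909).
‖u_2‖ = 6.5052, so q_2 = (0.0978, -0.5520, 0.4332, 0.7057).

q_2 = (0.0978, -0.5520, 0.4332, 0.7057)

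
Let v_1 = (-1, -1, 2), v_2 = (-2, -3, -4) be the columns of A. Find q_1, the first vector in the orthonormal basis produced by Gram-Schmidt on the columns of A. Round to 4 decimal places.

q_1 = (-0.4082, -0.4082, 0.8165)

v_1 = (-1, -1, 2); ‖v_1‖ = 2.4495, so q_1 = (-0.4082, -0.4082, 0.8165).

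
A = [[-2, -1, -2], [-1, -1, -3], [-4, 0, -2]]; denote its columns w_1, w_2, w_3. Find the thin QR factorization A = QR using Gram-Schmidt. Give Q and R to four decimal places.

Q = [[-0.4364, -0.5698, 0.6963], [-0.2182, -0.6838, -0.6963], [-0.8729, 0.4558, -0.1741]], R = [[4.5826, 0.6547, 3.2733], [0.0000, 1.2536, 2.2792], [0.0000, 0.0000, 1.0445]]

w_1 = (-2, -1, -4); ‖w_1‖ = 4.5826, so q_1 = (-0.4364, -0.2182, -0.8729).
q_1·w_2 = (-0.4364)·(-1) + (-0.2182)·(-1) + (-0.8729)·0 = 0.6547.
u_2 = w_2 − 0.6547·q_1 = (-0.7143, -0.8571, 0.5714).
‖u_2‖ = 1.2536, so q_2 = (-0.5698, -0.6838, 0.4558).
q_1·w_3 = (-0.4364)·(-2) + (-0.2182)·(-3) + (-0.8729)·(-2) = 3.2733; q_2·w_3 = (-0.5698)·(-2) + (-0.6838)·(-3) + 0.4558·(-2) = 2.2792.
u_3 = w_3 − 3.2733·q_1 − 2.2792·q_2 = (0.7273, -0.7273, -0.1818).
‖u_3‖ = 1.0445, so q_3 = (0.6963, -0.6963, -0.1741).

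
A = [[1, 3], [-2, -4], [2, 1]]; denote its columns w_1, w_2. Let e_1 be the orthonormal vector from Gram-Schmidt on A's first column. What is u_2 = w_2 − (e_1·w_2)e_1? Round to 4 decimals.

w_1 = (1, -2, 2); ‖w_1‖ = 3.0000, so e_1 = (0.3333, -0.6667, 0.6667).
e_1·w_2 = 0.3333·3 + (-0.6667)·(-4) + 0.6667·1 = 4.3333.
u_2 = w_2 − 4.3333·e_1 = (1.5556, -1.1111, -1.8889).

u_2 = (1.5556, -1.1111, -1.8889)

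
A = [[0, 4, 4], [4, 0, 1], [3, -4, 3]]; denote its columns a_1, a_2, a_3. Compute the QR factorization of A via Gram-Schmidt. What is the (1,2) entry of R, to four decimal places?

r_{12} = -2.4000

e_1 = a_1/‖a_1‖ = (0, 4, 3)/5.0000 = (0.0000, 0.8000, 0.6000).
r_{12} = e_1·a_2 = -2.4000.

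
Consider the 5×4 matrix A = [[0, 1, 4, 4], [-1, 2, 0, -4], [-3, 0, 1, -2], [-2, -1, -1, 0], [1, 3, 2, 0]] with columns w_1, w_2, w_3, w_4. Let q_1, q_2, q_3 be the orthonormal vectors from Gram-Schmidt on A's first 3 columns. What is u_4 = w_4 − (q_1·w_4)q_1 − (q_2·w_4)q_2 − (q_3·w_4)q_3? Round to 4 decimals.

u_4 = (0.2269, -0.3755, -0.7169, 1.6205, 0.7149)

w_1 = (0, -1, -3, -2, 1); ‖w_1‖ = 3.8730, so q_1 = (0.0000, -0.2582, -0.7746, -0.5164, 0.2582).
q_1·w_2 = 0.0000·1 + (-0.2582)·2 + (-0.7746)·0 + (-0.5164)·(-1) + 0.2582·3 = 0.7746.
u_2 = w_2 − 0.7746·q_1 = (1.0000, 2.2000, 0.6000, -0.6000, 2.8000).
‖u_2‖ = 3.7947, so q_2 = (0.2635, 0.5798, 0.1581, -0.1581, 0.7379).
q_1·w_3 = 0.0000·4 + (-0.2582)·0 + (-0.7746)·1 + (-0.5164)·(-1) + 0.2582·2 = 0.2582; q_2·w_3 = 0.2635·4 + 0.5798·0 + 0.1581·1 + (-0.1581)·(-1) + 0.7379·2 = 2.8460.
u_3 = w_3 − 0.2582·q_1 − 2.8460·q_2 = (3.2500, -1.5833, 0.7500, -0.4167, -0.1667).
‖u_3‖ = 3.7193, so q_3 = (0.8738, -0.4257, 0.2016, -0.1120, -0.0448).
q_1·w_4 = 0.0000·4 + (-0.2582)·(-4) + (-0.7746)·(-2) + (-0.5164)·0 + 0.2582·0 = 2.5820; q_2·w_4 = 0.2635·4 + 0.5798·(-4) + 0.1581·(-2) + (-0.1581)·0 + 0.7379·0 = -1.5811; q_3·w_4 = 0.8738·4 + (-0.4257)·(-4) + 0.2016·(-2) + (-0.1120)·0 + (-0.0448)·0 = 4.7948.
u_4 = w_4 − 2.5820·q_1 + 1.5811·q_2 − 4.7948·q_3 = (0.2269, -0.3755, -0.7169, 1.6205, 0.7149).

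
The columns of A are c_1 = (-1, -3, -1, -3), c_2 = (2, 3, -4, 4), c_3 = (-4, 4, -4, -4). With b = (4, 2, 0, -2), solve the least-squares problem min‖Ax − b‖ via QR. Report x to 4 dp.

c_1 = (-1, -3, -1, -3); ‖c_1‖ = 4.4721, so q_1 = (-0.2236, -0.6708, -0.2236, -0.6708).
q_1·c_2 = (-0.2236)·2 + (-0.6708)·3 + (-0.2236)·(-4) + (-0.6708)·4 = -4.2485.
u_2 = c_2 + 4.2485·q_1 = (1.0500, 0.1500, -4.9500, 1.1500).
‖u_2‖ = 5.1913, so q_2 = (0.2023, 0.0289, -0.9535, 0.2215).
q_1·c_3 = (-0.2236)·(-4) + (-0.6708)·4 + (-0.2236)·(-4) + (-0.6708)·(-4) = 1.7889; q_2·c_3 = 0.2023·(-4) + 0.0289·4 + (-0.9535)·(-4) + 0.2215·(-4) = 2.2345.
u_3 = c_3 − 1.7889·q_1 − 2.2345·q_2 = (-4.0519, 5.1354, -1.4694, -3.2950).
‖u_3‖ = 7.4704, so q_3 = (-0.5424, 0.6874, -0.1967, -0.4411).
Qᵀb = (-0.8944, 0.4238, 0.0874).
Back-substitute: x_3 = 0.0874/7.4704 = 0.0117.
x_2 = (0.4238 − 2.2345·0.0117)/5.1913 = 0.0766.
x_1 = (-0.8944 + 4.2485·0.0766 − 1.7889·0.0117)/4.4721 = -0.1319.

x = (-0.1319, 0.0766, 0.0117)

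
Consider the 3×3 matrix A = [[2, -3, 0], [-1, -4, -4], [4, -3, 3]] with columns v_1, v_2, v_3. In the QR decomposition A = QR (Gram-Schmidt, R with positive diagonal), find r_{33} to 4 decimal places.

v_1 = (2, -1, 4); ‖v_1‖ = 4.5826, so q_1 = (0.4364, -0.2182, 0.8729).
q_1·v_2 = 0.4364·(-3) + (-0.2182)·(-4) + 0.8729·(-3) = -3.0551.
u_2 = v_2 + 3.0551·q_1 = (-1.6667, -4.6667, -0.3333).
‖u_2‖ = 4.9666, so q_2 = (-0.3356, -0.9396, -0.0671).
q_1·v_3 = 0.4364·0 + (-0.2182)·(-4) + 0.8729·3 = 3.4915; q_2·v_3 = (-0.3356)·0 + (-0.9396)·(-4) + (-0.0671)·3 = 3.5571.
u_3 = v_3 − 3.4915·q_1 − 3.5571·q_2 = (-0.3301, 0.1042, 0.1911).
r_{33} = ‖u_3‖ = 0.3954.

r_{33} = 0.3954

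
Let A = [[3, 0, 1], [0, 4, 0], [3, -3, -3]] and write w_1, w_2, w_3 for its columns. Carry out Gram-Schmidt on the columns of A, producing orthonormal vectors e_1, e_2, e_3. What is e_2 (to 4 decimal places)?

w_1 = (3, 0, 3); ‖w_1‖ = 4.2426, so e_1 = (0.7071, 0.0000, 0.7071).
e_1·w_2 = 0.7071·0 + 0.0000·4 + 0.7071·(-3) = -2.1213.
u_2 = w_2 + 2.1213·e_1 = (1.5000, 4.0000, -1.5000).
‖u_2‖ = 4.5277, so e_2 = (0.3313, 0.8835, -0.3313).

e_2 = (0.3313, 0.8835, -0.3313)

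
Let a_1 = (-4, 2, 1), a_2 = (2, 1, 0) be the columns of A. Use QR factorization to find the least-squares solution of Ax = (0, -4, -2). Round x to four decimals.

e_1 = a_1/‖a_1‖ = (-4, 2, 1)/4.5826 = (-0.8729, 0.4364, 0.2182).
r_{12} = e_1·a_2 = -1.3093.
u_2 = a_2 + 1.3093·e_1 = (0.8571, 1.5714, 0.2857).
‖u_2‖ = 1.8127, so e_2 = (0.4729, 0.8669, 0.1576).
Qᵀb = (-2.1822, -3.7829).
Back-substitute: x_2 = -3.7829/1.8127 = -2.0870.
x_1 = (-2.1822 + 1.3093·(-2.0870))/4.5826 = -1.0725.

x = (-1.0725, -2.0870)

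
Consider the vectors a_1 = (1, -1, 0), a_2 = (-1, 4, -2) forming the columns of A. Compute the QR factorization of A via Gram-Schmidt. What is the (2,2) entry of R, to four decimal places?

r_{22} = 2.9155

a_1 = (1, -1, 0); ‖a_1‖ = 1.4142, so q_1 = (0.7071, -0.7071, 0.0000).
q_1·a_2 = 0.7071·(-1) + (-0.7071)·4 + 0.0000·(-2) = -3.5355.
u_2 = a_2 + 3.5355·q_1 = (1.5000, 1.5000, -2.0000).
r_{22} = ‖u_2‖ = 2.9155.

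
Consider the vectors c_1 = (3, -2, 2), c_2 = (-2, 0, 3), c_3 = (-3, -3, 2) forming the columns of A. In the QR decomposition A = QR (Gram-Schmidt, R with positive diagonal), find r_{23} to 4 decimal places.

r_{23} = 3.3282

e_1 = c_1/‖c_1‖ = (3, -2, 2)/4.1231 = (0.7276, -0.4851, 0.4851).
r_{12} = e_1·c_2 = 0.0000.
u_2 = c_2 + 0.0000·e_1 = (-2.0000, 0.0000, 3.0000).
‖u_2‖ = 3.6056, so e_2 = (-0.5547, 0.0000, 0.8321).
r_{23} = e_2·c_3 = 3.3282.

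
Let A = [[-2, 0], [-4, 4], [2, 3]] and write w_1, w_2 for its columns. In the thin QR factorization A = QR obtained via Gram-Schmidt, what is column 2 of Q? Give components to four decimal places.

e_2 = (-0.1826, 0.5112, 0.8398)

w_1 = (-2, -4, 2); ‖w_1‖ = 4.8990, so e_1 = (-0.4082, -0.8165, 0.4082).
e_1·w_2 = (-0.4082)·0 + (-0.8165)·4 + 0.4082·3 = -2.0412.
u_2 = w_2 + 2.0412·e_1 = (-0.8333, 2.3333, 3.8333).
‖u_2‖ = 4.5644, so e_2 = (-0.1826, 0.5112, 0.8398).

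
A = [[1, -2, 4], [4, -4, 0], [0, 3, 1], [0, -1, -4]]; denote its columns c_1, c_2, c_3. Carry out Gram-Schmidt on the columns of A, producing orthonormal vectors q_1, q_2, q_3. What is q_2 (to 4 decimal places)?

c_1 = (1, 4, 0, 0); ‖c_1‖ = 4.1231, so q_1 = (0.2425, 0.9701, 0.0000, 0.0000).
q_1·c_2 = 0.2425·(-2) + 0.9701·(-4) + 0.0000·3 + 0.0000·(-1) = -4.3656.
u_2 = c_2 + 4.3656·q_1 = (-0.9412, 0.2353, 3.0000, -1.0000).
‖u_2‖ = 3.3077, so q_2 = (-0.2845, 0.0711, 0.9070, -0.3023).

q_2 = (-0.2845, 0.0711, 0.9070, -0.3023)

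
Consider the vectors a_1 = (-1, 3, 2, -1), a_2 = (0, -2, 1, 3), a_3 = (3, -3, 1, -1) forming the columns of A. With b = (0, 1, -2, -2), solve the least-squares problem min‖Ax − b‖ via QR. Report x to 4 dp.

x = (-0.4553, -0.8915, -0.1766)

q_1 = a_1/‖a_1‖ = (-1, 3, 2, -1)/3.8730 = (-0.2582, 0.7746, 0.5164, -0.2582).
r_{12} = q_1·a_2 = -1.8074.
u_2 = a_2 + 1.8074·q_1 = (-0.4667, -0.6000, 1.9333, 2.5333).
‖u_2‖ = 3.2762, so q_2 = (-0.1424, -0.1831, 0.5901, 0.7733).
r_{13} = q_1·a_3 = -2.3238; r_{23} = q_2·a_3 = -0.0610.
u_3 = a_3 + 2.3238·q_1 + 0.0610·q_2 = (2.3913, -1.2112, 2.2360, -1.5528).
‖u_3‖ = 3.8205, so q_3 = (0.6259, -0.3170, 0.5853, -0.4064).
Qᵀb = (0.2582, -2.9099, -0.6747).
Back-substitute: x_3 = -0.6747/3.8205 = -0.1766.
x_2 = (-2.9099 + 0.0610·(-0.1766))/3.2762 = -0.8915.
x_1 = (0.2582 + 1.8074·(-0.8915) + 2.3238·(-0.1766))/3.8730 = -0.4553.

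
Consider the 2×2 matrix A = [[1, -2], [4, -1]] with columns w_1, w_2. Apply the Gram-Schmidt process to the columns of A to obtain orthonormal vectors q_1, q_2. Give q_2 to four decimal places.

q_2 = (-0.9701, 0.2425)

q_1 = w_1/‖w_1‖ = (1, 4)/4.1231 = (0.2425, 0.9701).
r_{12} = q_1·w_2 = -1.4552.
u_2 = w_2 + 1.4552·q_1 = (-1.6471, 0.4118).
‖u_2‖ = 1.6977, so q_2 = (-0.9701, 0.2425).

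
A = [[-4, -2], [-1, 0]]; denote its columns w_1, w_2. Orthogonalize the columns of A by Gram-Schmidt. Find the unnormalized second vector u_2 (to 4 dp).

w_1 = (-4, -1); ‖w_1‖ = 4.1231, so q_1 = (-0.9701, -0.2425).
q_1·w_2 = (-0.9701)·(-2) + (-0.2425)·0 = 1.9403.
u_2 = w_2 − 1.9403·q_1 = (-0.1176, 0.4706).

u_2 = (-0.1176, 0.4706)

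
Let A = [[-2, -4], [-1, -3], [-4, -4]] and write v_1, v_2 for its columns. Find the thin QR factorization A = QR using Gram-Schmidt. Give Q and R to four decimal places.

e_1 = v_1/‖v_1‖ = (-2, -1, -4)/4.5826 = (-0.4364, -0.2182, -0.8729).
r_{12} = e_1·v_2 = 5.8919.
u_2 = v_2 − 5.8919·e_1 = (-1.4286, -1.7143, 1.1429).
‖u_2‖ = 2.5071, so e_2 = (-0.5698, -0.6838, 0.4558).

Q = [[-0.4364, -0.5698], [-0.2182, -0.6838], [-0.8729, 0.4558]], R = [[4.5826, 5.8919], [0.0000, 2.5071]]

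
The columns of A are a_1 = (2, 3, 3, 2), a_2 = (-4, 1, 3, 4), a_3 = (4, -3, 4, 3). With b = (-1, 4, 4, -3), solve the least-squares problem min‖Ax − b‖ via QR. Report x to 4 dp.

a_1 = (2, 3, 3, 2); ‖a_1‖ = 5.0990, so e_1 = (0.3922, 0.5883, 0.5883, 0.3922).
e_1·a_2 = 0.3922·(-4) + 0.5883·1 + 0.5883·3 + 0.3922·4 = 2.3534.
u_2 = a_2 − 2.3534·e_1 = (-4.9231, -0.3846, 1.6154, 3.0769).
‖u_2‖ = 6.0383, so e_2 = (-0.8153, -0.0637, 0.2675, 0.5096).
e_1·a_3 = 0.3922·4 + 0.5883·(-3) + 0.5883·4 + 0.3922·3 = 3.3340; e_2·a_3 = (-0.8153)·4 + (-0.0637)·(-3) + 0.2675·4 + 0.5096·3 = -0.4713.
u_3 = a_3 − 3.3340·e_1 + 0.4713·e_2 = (2.3080, -4.9916, 2.1646, 1.9325).
‖u_3‖ = 6.2179, so e_3 = (0.3712, -0.8028, 0.3481, 0.3108).
Qᵀb = (3.1379, 0.1019, -3.1222).
Back-substitute: x_3 = -3.1222/6.2179 = -0.5021.
x_2 = (0.1019 + 0.4713·(-0.5021))/6.0383 = -0.0223.
x_1 = (3.1379 − 2.3534·(-0.0223) − 3.3340·(-0.5021))/5.0990 = 0.9540.

x = (0.9540, -0.0223, -0.5021)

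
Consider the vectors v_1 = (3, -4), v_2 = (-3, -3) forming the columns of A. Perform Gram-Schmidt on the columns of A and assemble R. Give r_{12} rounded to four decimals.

r_{12} = 0.6000

v_1 = (3, -4); ‖v_1‖ = 5.0000, so e_1 = (0.6000, -0.8000).
r_{12} = e_1·v_2 = 0.6000.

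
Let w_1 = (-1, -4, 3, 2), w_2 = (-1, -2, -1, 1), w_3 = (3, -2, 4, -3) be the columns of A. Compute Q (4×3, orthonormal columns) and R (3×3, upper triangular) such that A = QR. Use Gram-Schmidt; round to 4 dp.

w_1 = (-1, -4, 3, 2); ‖w_1‖ = 5.4772, so e_1 = (-0.1826, -0.7303, 0.5477, 0.3651).
e_1·w_2 = (-0.1826)·(-1) + (-0.7303)·(-2) + 0.5477·(-1) + 0.3651·1 = 1.4606.
u_2 = w_2 − 1.4606·e_1 = (-0.7333, -0.9333, -1.8000, 0.4667).
‖u_2‖ = 2.2061, so e_2 = (-0.3324, -0.4231, -0.8159, 0.2115).
e_1·w_3 = (-0.1826)·3 + (-0.7303)·(-2) + 0.5477·4 + 0.3651·(-3) = 2.0083; e_2·w_3 = (-0.3324)·3 + (-0.4231)·(-2) + (-0.8159)·4 + 0.2115·(-3) = -4.0495.
u_3 = w_3 − 2.0083·e_1 + 4.0495·e_2 = (2.0205, -2.2466, -0.4041, -2.8767).
‖u_3‖ = 4.1915, so e_3 = (0.4821, -0.5360, -0.0964, -0.6863).

Q = [[-0.1826, -0.3324, 0.4821], [-0.7303, -0.4231, -0.5360], [0.5477, -0.8159, -0.0964], [0.3651, 0.2115, -0.6863]], R = [[5.4772, 1.4606, 2.0083], [0.0000, 2.2061, -4.0495], [0.0000, 0.0000, 4.1915]]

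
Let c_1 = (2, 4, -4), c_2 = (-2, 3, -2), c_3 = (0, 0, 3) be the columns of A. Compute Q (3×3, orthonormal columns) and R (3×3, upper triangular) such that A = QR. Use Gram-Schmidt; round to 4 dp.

q_1 = c_1/‖c_1‖ = (2, 4, -4)/6.0000 = (0.3333, 0.6667, -0.6667).
r_{12} = q_1·c_2 = 2.6667.
u_2 = c_2 − 2.6667·q_1 = (-2.8889, 1.2222, -0.2222).
‖u_2‖ = 3.1447, so q_2 = (-0.9187, 0.3887, -0.0707).
r_{13} = q_1·c_3 = -2.0000; r_{23} = q_2·c_3 = -0.2120.
u_3 = c_3 + 2.0000·q_1 + 0.2120·q_2 = (0.4719, 1.4157, 1.6517).
‖u_3‖ = 2.2260, so q_3 = (0.2120, 0.6360, 0.7420).

Q = [[0.3333, -0.9187, 0.2120], [0.6667, 0.3887, 0.6360], [-0.6667, -0.0707, 0.7420]], R = [[6.0000, 2.6667, -2.0000], [0.0000, 3.1447, -0.2120], [0.0000, 0.0000, 2.2260]]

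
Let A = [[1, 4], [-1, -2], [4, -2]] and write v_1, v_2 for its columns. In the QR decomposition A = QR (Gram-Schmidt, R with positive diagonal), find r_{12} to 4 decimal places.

r_{12} = -0.4714

q_1 = v_1/‖v_1‖ = (1, -1, 4)/4.2426 = (0.2357, -0.2357, 0.9428).
r_{12} = q_1·v_2 = -0.4714.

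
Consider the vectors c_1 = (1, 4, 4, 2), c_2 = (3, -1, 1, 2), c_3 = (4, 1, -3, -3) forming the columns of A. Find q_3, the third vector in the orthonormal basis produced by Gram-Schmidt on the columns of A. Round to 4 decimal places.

c_1 = (1, 4, 4, 2); ‖c_1‖ = 6.0828, so q_1 = (0.1644, 0.6576, 0.6576, 0.3288).
q_1·c_2 = 0.1644·3 + 0.6576·(-1) + 0.6576·1 + 0.3288·2 = 1.1508.
u_2 = c_2 − 1.1508·q_1 = (2.8108, -1.7568, 0.2432, 1.6216).
‖u_2‖ = 3.6981, so q_2 = (0.7601, -0.4750, 0.0658, 0.4385).
q_1·c_3 = 0.1644·4 + 0.6576·1 + 0.6576·(-3) + 0.3288·(-3) = -1.6440; q_2·c_3 = 0.7601·4 + (-0.4750)·1 + 0.0658·(-3) + 0.4385·(-3) = 1.0524.
u_3 = c_3 + 1.6440·q_1 − 1.0524·q_2 = (3.4704, 2.5810, -1.9881, -2.9209).
‖u_3‖ = 5.5848, so q_3 = (0.6214, 0.4622, -0.3560, -0.5230).

q_3 = (0.6214, 0.4622, -0.3560, -0.5230)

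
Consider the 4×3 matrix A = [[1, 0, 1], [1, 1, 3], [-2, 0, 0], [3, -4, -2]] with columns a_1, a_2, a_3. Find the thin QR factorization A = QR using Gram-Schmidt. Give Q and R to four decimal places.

a_1 = (1, 1, -2, 3); ‖a_1‖ = 3.8730, so e_1 = (0.2582, 0.2582, -0.5164, 0.7746).
e_1·a_2 = 0.2582·0 + 0.2582·1 + (-0.5164)·0 + 0.7746·(-4) = -2.8402.
u_2 = a_2 + 2.8402·e_1 = (0.7333, 1.7333, -1.4667, -1.8000).
‖u_2‖ = 2.9889, so e_2 = (0.2454, 0.5799, -0.4907, -0.6022).
e_1·a_3 = 0.2582·1 + 0.2582·3 + (-0.5164)·0 + 0.7746·(-2) = -0.5164; e_2·a_3 = 0.2454·1 + 0.5799·3 + (-0.4907)·0 + (-0.6022)·(-2) = 3.1896.
u_3 = a_3 + 0.5164·e_1 − 3.1896·e_2 = (0.3507, 1.2836, 1.2985, 0.3209).
‖u_3‖ = 1.8867, so e_3 = (0.1859, 0.6803, 0.6882, 0.1701).

Q = [[0.2582, 0.2454, 0.1859], [0.2582, 0.5799, 0.6803], [-0.5164, -0.4907, 0.6882], [0.7746, -0.6022, 0.1701]], R = [[3.8730, -2.8402, -0.5164], [0.0000, 2.9889, 3.1896], [0.0000, 0.0000, 1.8867]]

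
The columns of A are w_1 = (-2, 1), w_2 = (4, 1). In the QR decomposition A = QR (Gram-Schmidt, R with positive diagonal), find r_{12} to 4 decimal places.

r_{12} = -3.1305

w_1 = (-2, 1); ‖w_1‖ = 2.2361, so e_1 = (-0.8944, 0.4472).
r_{12} = e_1·w_2 = -3.1305.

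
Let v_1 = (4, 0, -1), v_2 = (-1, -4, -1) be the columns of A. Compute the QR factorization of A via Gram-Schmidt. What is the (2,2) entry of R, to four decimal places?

q_1 = v_1/‖v_1‖ = (4, 0, -1)/4.1231 = (0.9701, 0.0000, -0.2425).
r_{12} = q_1·v_2 = -0.7276.
u_2 = v_2 + 0.7276·q_1 = (-0.2941, -4.0000, -1.1765).
r_{22} = ‖u_2‖ = 4.1798.

r_{22} = 4.1798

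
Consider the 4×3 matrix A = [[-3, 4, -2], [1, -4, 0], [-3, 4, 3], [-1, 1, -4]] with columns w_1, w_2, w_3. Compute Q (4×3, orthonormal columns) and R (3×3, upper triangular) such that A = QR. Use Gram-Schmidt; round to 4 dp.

Q = [[-0.6708, -0.1328, -0.3320], [0.2236, -0.9673, 0.0901], [-0.6708, -0.1328, 0.6022], [-0.2236, -0.1707, -0.7205]], R = [[4.4721, -6.4846, 0.2236], [0.0000, 2.6363, 0.5500], [0.0000, 0.0000, 5.3523]]

w_1 = (-3, 1, -3, -1); ‖w_1‖ = 4.4721, so q_1 = (-0.6708, 0.2236, -0.6708, -0.2236).
q_1·w_2 = (-0.6708)·4 + 0.2236·(-4) + (-0.6708)·4 + (-0.2236)·1 = -6.4846.
u_2 = w_2 + 6.4846·q_1 = (-0.3500, -2.5500, -0.3500, -0.4500).
‖u_2‖ = 2.6363, so q_2 = (-0.1328, -0.9673, -0.1328, -0.1707).
q_1·w_3 = (-0.6708)·(-2) + 0.2236·0 + (-0.6708)·3 + (-0.2236)·(-4) = 0.2236; q_2·w_3 = (-0.1328)·(-2) + (-0.9673)·0 + (-0.1328)·3 + (-0.1707)·(-4) = 0.5500.
u_3 = w_3 − 0.2236·q_1 − 0.5500·q_2 = (-1.7770, 0.4820, 3.2230, -3.8561).
‖u_3‖ = 5.3523, so q_3 = (-0.3320, 0.0901, 0.6022, -0.7205).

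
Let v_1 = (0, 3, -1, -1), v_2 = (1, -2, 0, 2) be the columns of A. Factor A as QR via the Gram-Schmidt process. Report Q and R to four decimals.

e_1 = v_1/‖v_1‖ = (0, 3, -1, -1)/3.3166 = (0.0000, 0.9045, -0.3015, -0.3015).
r_{12} = e_1·v_2 = -2.4121.
u_2 = v_2 + 2.4121·e_1 = (1.0000, 0.1818, -0.7273, 1.2727).
‖u_2‖ = 1.7838, so e_2 = (0.5606, 0.1019, -0.4077, 0.7135).

Q = [[0.0000, 0.5606], [0.9045, 0.1019], [-0.3015, -0.4077], [-0.3015, 0.7135]], R = [[3.3166, -2.4121], [0.0000, 1.7838]]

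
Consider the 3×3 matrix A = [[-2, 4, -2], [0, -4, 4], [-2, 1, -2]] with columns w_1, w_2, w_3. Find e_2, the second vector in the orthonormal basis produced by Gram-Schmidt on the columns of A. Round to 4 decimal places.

e_1 = w_1/‖w_1‖ = (-2, 0, -2)/2.8284 = (-0.7071, 0.0000, -0.7071).
r_{12} = e_1·w_2 = -3.5355.
u_2 = w_2 + 3.5355·e_1 = (1.5000, -4.0000, -1.5000).
‖u_2‖ = 4.5277, so e_2 = (0.3313, -0.8835, -0.3313).

e_2 = (0.3313, -0.8835, -0.3313)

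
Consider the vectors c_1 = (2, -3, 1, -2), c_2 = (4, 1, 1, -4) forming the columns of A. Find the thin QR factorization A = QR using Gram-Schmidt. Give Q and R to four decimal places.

Q = [[0.4714, 0.5085], [-0.7071, 0.6934], [0.2357, 0.0462], [-0.4714, -0.5085]], R = [[4.2426, 3.2998], [0.0000, 4.8074]]

q_1 = c_1/‖c_1‖ = (2, -3, 1, -2)/4.2426 = (0.4714, -0.7071, 0.2357, -0.4714).
r_{12} = q_1·c_2 = 3.2998.
u_2 = c_2 − 3.2998·q_1 = (2.4444, 3.3333, 0.2222, -2.4444).
‖u_2‖ = 4.8074, so q_2 = (0.5085, 0.6934, 0.0462, -0.5085).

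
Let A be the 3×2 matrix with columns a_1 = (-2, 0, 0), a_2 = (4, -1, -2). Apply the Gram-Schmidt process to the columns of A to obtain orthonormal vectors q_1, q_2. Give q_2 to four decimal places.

a_1 = (-2, 0, 0); ‖a_1‖ = 2.0000, so q_1 = (-1.0000, 0.0000, 0.0000).
q_1·a_2 = (-1.0000)·4 + 0.0000·(-1) + 0.0000·(-2) = -4.0000.
u_2 = a_2 + 4.0000·q_1 = (0.0000, -1.0000, -2.0000).
‖u_2‖ = 2.2361, so q_2 = (0.0000, -0.4472, -0.8944).

q_2 = (0.0000, -0.4472, -0.8944)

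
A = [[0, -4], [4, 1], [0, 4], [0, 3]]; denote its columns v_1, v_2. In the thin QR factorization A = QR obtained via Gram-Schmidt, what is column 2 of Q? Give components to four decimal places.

q_2 = (-0.6247, 0.0000, 0.6247, 0.4685)

q_1 = v_1/‖v_1‖ = (0, 4, 0, 0)/4.0000 = (0.0000, 1.0000, 0.0000, 0.0000).
r_{12} = q_1·v_2 = 1.0000.
u_2 = v_2 − 1.0000·q_1 = (-4.0000, 0.0000, 4.0000, 3.0000).
‖u_2‖ = 6.4031, so q_2 = (-0.6247, 0.0000, 0.6247, 0.4685).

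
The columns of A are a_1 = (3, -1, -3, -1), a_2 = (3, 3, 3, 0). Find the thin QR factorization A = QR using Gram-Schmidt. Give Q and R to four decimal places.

Q = [[0.6708, 0.6696], [-0.2236, 0.5531], [-0.6708, 0.4949], [-0.2236, -0.0291]], R = [[4.4721, -0.6708], [0.0000, 5.1527]]

a_1 = (3, -1, -3, -1); ‖a_1‖ = 4.4721, so q_1 = (0.6708, -0.2236, -0.6708, -0.2236).
q_1·a_2 = 0.6708·3 + (-0.2236)·3 + (-0.6708)·3 + (-0.2236)·0 = -0.6708.
u_2 = a_2 + 0.6708·q_1 = (3.4500, 2.8500, 2.5500, -0.1500).
‖u_2‖ = 5.1527, so q_2 = (0.6696, 0.5531, 0.4949, -0.0291).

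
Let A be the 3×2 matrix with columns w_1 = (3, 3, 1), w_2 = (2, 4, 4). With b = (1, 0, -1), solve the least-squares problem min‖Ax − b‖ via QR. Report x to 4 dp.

w_1 = (3, 3, 1); ‖w_1‖ = 4.3589, so e_1 = (0.6882, 0.6882, 0.2294).
e_1·w_2 = 0.6882·2 + 0.6882·4 + 0.2294·4 = 5.0471.
u_2 = w_2 − 5.0471·e_1 = (-1.4737, 0.5263, 2.8421).
‖u_2‖ = 3.2444, so e_2 = (-0.4542, 0.1622, 0.8760).
Qᵀb = (0.4588, -1.3302).
Back-substitute: x_2 = -1.3302/3.2444 = -0.4100.
x_1 = (0.4588 − 5.0471·(-0.4100))/4.3589 = 0.5800.

x = (0.5800, -0.4100)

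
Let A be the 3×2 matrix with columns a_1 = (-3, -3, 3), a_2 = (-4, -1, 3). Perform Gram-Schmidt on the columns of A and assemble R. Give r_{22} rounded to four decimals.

r_{22} = 2.1602

a_1 = (-3, -3, 3); ‖a_1‖ = 5.1962, so e_1 = (-0.5774, -0.5774, 0.5774).
e_1·a_2 = (-0.5774)·(-4) + (-0.5774)·(-1) + 0.5774·3 = 4.6188.
u_2 = a_2 − 4.6188·e_1 = (-1.3333, 1.6667, 0.3333).
r_{22} = ‖u_2‖ = 2.1602.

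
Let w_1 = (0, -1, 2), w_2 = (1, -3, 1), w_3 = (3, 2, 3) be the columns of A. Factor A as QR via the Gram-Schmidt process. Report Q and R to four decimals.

w_1 = (0, -1, 2); ‖w_1‖ = 2.2361, so e_1 = (0.0000, -0.4472, 0.8944).
e_1·w_2 = 0.0000·1 + (-0.4472)·(-3) + 0.8944·1 = 2.2361.
u_2 = w_2 − 2.2361·e_1 = (1.0000, -2.0000, -1.0000).
‖u_2‖ = 2.4495, so e_2 = (0.4082, -0.8165, -0.4082).
e_1·w_3 = 0.0000·3 + (-0.4472)·2 + 0.8944·3 = 1.7889; e_2·w_3 = 0.4082·3 + (-0.8165)·2 + (-0.4082)·3 = -1.6330.
u_3 = w_3 − 1.7889·e_1 + 1.6330·e_2 = (3.6667, 1.4667, 0.7333).
‖u_3‖ = 4.0166, so e_3 = (0.9129, 0.3651, 0.1826).

Q = [[0.0000, 0.4082, 0.9129], [-0.4472, -0.8165, 0.3651], [0.8944, -0.4082, 0.1826]], R = [[2.2361, 2.2361, 1.7889], [0.0000, 2.4495, -1.6330], [0.0000, 0.0000, 4.0166]]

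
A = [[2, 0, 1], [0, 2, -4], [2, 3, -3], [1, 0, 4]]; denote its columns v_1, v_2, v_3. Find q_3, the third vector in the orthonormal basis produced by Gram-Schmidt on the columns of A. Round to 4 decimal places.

q_3 = (-0.4829, -0.0707, 0.0471, 0.8716)

q_1 = v_1/‖v_1‖ = (2, 0, 2, 1)/3.0000 = (0.6667, 0.0000, 0.6667, 0.3333).
r_{12} = q_1·v_2 = 2.0000.
u_2 = v_2 − 2.0000·q_1 = (-1.3333, 2.0000, 1.6667, -0.6667).
‖u_2‖ = 3.0000, so q_2 = (-0.4444, 0.6667, 0.5556, -0.2222).
r_{13} = q_1·v_3 = 0.0000; r_{23} = q_2·v_3 = -5.6667.
u_3 = v_3 + 0.0000·q_1 + 5.6667·q_2 = (-1.5185, -0.2222, 0.1481, 2.7407).
‖u_3‖ = 3.1447, so q_3 = (-0.4829, -0.0707, 0.0471, 0.8716).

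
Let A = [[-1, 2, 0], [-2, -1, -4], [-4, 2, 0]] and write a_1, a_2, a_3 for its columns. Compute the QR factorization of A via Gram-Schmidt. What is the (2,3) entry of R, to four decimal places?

e_1 = a_1/‖a_1‖ = (-1, -2, -4)/4.5826 = (-0.2182, -0.4364, -0.8729).
r_{12} = e_1·a_2 = -1.7457.
u_2 = a_2 + 1.7457·e_1 = (1.6190, -1.7619, 0.4762).
‖u_2‖ = 2.4398, so e_2 = (0.6636, -0.7222, 0.1952).
r_{23} = e_2·a_3 = 2.8887.

r_{23} = 2.8887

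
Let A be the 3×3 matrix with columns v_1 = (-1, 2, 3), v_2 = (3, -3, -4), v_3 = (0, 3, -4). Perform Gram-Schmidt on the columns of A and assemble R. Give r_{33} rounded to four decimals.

r_{33} = 4.5638

v_1 = (-1, 2, 3); ‖v_1‖ = 3.7417, so q_1 = (-0.2673, 0.5345, 0.8018).
q_1·v_2 = (-0.2673)·3 + 0.5345·(-3) + 0.8018·(-4) = -5.6125.
u_2 = v_2 + 5.6125·q_1 = (1.5000, 0.0000, 0.5000).
‖u_2‖ = 1.5811, so q_2 = (0.9487, 0.0000, 0.3162).
q_1·v_3 = (-0.2673)·0 + 0.5345·3 + 0.8018·(-4) = -1.6036; q_2·v_3 = 0.9487·0 + 0.0000·3 + 0.3162·(-4) = -1.2649.
u_3 = v_3 + 1.6036·q_1 + 1.2649·q_2 = (0.7714, 3.8571, -2.3143).
r_{33} = ‖u_3‖ = 4.5638.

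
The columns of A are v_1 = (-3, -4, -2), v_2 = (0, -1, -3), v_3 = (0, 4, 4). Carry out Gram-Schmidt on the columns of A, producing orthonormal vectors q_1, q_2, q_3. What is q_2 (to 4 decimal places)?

q_2 = (0.4042, 0.1482, -0.9026)

q_1 = v_1/‖v_1‖ = (-3, -4, -2)/5.3852 = (-0.5571, -0.7428, -0.3714).
r_{12} = q_1·v_2 = 1.8570.
u_2 = v_2 − 1.8570·q_1 = (1.0345, 0.3793, -2.3103).
‖u_2‖ = 2.5596, so q_2 = (0.4042, 0.1482, -0.9026).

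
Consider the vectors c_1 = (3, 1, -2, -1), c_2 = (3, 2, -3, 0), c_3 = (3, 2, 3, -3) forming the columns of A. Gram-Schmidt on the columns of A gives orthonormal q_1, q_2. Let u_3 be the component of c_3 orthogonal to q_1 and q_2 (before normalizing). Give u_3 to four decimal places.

c_1 = (3, 1, -2, -1); ‖c_1‖ = 3.8730, so q_1 = (0.7746, 0.2582, -0.5164, -0.2582).
q_1·c_2 = 0.7746·3 + 0.2582·2 + (-0.5164)·(-3) + (-0.2582)·0 = 4.3894.
u_2 = c_2 − 4.3894·q_1 = (-0.4000, 0.8667, -0.7333, 1.1333).
‖u_2‖ = 1.6533, so q_2 = (-0.2419, 0.5242, -0.4436, 0.6855).
q_1·c_3 = 0.7746·3 + 0.2582·2 + (-0.5164)·3 + (-0.2582)·(-3) = 2.0656; q_2·c_3 = (-0.2419)·3 + 0.5242·2 + (-0.4436)·3 + 0.6855·(-3) = -3.0646.
u_3 = c_3 − 2.0656·q_1 + 3.0646·q_2 = (0.6585, 3.0732, 2.7073, -0.3659).

u_3 = (0.6585, 3.0732, 2.7073, -0.3659)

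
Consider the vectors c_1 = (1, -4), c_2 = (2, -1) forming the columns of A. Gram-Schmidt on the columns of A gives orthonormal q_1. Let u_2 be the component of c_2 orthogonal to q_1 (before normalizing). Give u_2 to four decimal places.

c_1 = (1, -4); ‖c_1‖ = 4.1231, so q_1 = (0.2425, -0.9701).
q_1·c_2 = 0.2425·2 + (-0.9701)·(-1) = 1.4552.
u_2 = c_2 − 1.4552·q_1 = (1.6471, 0.4118).

u_2 = (1.6471, 0.4118)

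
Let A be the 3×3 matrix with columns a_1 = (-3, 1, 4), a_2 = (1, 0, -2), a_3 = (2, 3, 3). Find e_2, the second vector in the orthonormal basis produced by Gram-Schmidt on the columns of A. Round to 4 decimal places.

e_2 = (-0.4576, 0.7191, -0.5230)

e_1 = a_1/‖a_1‖ = (-3, 1, 4)/5.0990 = (-0.5883, 0.1961, 0.7845).
r_{12} = e_1·a_2 = -2.1573.
u_2 = a_2 + 2.1573·e_1 = (-0.2692, 0.4231, -0.3077).
‖u_2‖ = 0.5883, so e_2 = (-0.4576, 0.7191, -0.5230).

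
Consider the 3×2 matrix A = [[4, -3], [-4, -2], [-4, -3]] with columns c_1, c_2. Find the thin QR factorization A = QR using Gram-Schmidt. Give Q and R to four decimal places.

c_1 = (4, -4, -4); ‖c_1‖ = 6.9282, so q_1 = (0.5774, -0.5774, -0.5774).
q_1·c_2 = 0.5774·(-3) + (-0.5774)·(-2) + (-0.5774)·(-3) = 1.1547.
u_2 = c_2 − 1.1547·q_1 = (-3.6667, -1.3333, -2.3333).
‖u_2‖ = 4.5461, so q_2 = (-0.8066, -0.2933, -0.5133).

Q = [[0.5774, -0.8066], [-0.5774, -0.2933], [-0.5774, -0.5133]], R = [[6.9282, 1.1547], [0.0000, 4.5461]]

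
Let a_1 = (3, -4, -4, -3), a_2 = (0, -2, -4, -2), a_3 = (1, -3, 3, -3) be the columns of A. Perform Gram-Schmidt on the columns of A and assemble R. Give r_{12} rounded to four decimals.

r_{12} = 4.2426

a_1 = (3, -4, -4, -3); ‖a_1‖ = 7.0711, so e_1 = (0.4243, -0.5657, -0.5657, -0.4243).
r_{12} = e_1·a_2 = 4.2426.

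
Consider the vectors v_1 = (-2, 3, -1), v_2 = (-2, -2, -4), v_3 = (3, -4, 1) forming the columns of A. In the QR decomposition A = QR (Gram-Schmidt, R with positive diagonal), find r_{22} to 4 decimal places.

e_1 = v_1/‖v_1‖ = (-2, 3, -1)/3.7417 = (-0.5345, 0.8018, -0.2673).
r_{12} = e_1·v_2 = 0.5345.
u_2 = v_2 − 0.5345·e_1 = (-1.7143, -2.4286, -3.8571).
r_{22} = ‖u_2‖ = 4.8697.

r_{22} = 4.8697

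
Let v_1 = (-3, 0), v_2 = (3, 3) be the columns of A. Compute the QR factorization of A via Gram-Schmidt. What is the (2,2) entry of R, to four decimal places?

v_1 = (-3, 0); ‖v_1‖ = 3.0000, so e_1 = (-1.0000, 0.0000).
e_1·v_2 = (-1.0000)·3 + 0.0000·3 = -3.0000.
u_2 = v_2 + 3.0000·e_1 = (0.0000, 3.0000).
r_{22} = ‖u_2‖ = 3.0000.

r_{22} = 3.0000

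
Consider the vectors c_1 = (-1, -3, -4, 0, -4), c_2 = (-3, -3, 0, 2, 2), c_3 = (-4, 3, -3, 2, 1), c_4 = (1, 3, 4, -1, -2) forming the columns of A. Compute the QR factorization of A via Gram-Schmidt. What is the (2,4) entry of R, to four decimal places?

c_1 = (-1, -3, -4, 0, -4); ‖c_1‖ = 6.4807, so e_1 = (-0.1543, -0.4629, -0.6172, 0.0000, -0.6172).
e_1·c_2 = (-0.1543)·(-3) + (-0.4629)·(-3) + (-0.6172)·0 + 0.0000·2 + (-0.6172)·2 = 0.6172.
u_2 = c_2 − 0.6172·e_1 = (-2.9048, -2.7143, 0.3810, 2.0000, 2.3810).
‖u_2‖ = 5.0615, so e_2 = (-0.5739, -0.5363, 0.0753, 0.3951, 0.4704).
r_{24} = e_2·c_4 = -3.2176.

r_{24} = -3.2176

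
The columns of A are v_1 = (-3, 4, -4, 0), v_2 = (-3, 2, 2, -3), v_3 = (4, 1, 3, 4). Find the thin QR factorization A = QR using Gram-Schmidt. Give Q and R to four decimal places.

Q = [[-0.4685, -0.4777, 0.2723], [0.6247, 0.2289, 0.6769], [-0.6247, 0.5872, 0.4727], [0.0000, -0.6121, 0.4942]], R = [[6.4031, 1.4056, -3.1235], [0.0000, 4.9015, -2.3686], [0.0000, 0.0000, 5.1608]]

v_1 = (-3, 4, -4, 0); ‖v_1‖ = 6.4031, so q_1 = (-0.4685, 0.6247, -0.6247, 0.0000).
q_1·v_2 = (-0.4685)·(-3) + 0.6247·2 + (-0.6247)·2 + 0.0000·(-3) = 1.4056.
u_2 = v_2 − 1.4056·q_1 = (-2.3415, 1.1220, 2.8780, -3.0000).
‖u_2‖ = 4.9015, so q_2 = (-0.4777, 0.2289, 0.5872, -0.6121).
q_1·v_3 = (-0.4685)·4 + 0.6247·1 + (-0.6247)·3 + 0.0000·4 = -3.1235; q_2·v_3 = (-0.4777)·4 + 0.2289·1 + 0.5872·3 + (-0.6121)·4 = -2.3686.
u_3 = v_3 + 3.1235·q_1 + 2.3686·q_2 = (1.4051, 3.4934, 2.4396, 2.5503).
‖u_3‖ = 5.1608, so q_3 = (0.2723, 0.6769, 0.4727, 0.4942).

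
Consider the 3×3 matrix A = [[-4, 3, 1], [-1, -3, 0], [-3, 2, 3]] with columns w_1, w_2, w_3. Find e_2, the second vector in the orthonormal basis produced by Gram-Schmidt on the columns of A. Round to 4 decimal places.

e_1 = w_1/‖w_1‖ = (-4, -1, -3)/5.0990 = (-0.7845, -0.1961, -0.5883).
r_{12} = e_1·w_2 = -2.9417.
u_2 = w_2 + 2.9417·e_1 = (0.6923, -3.5769, 0.2692).
‖u_2‖ = 3.6532, so e_2 = (0.1895, -0.9791, 0.0737).

e_2 = (0.1895, -0.9791, 0.0737)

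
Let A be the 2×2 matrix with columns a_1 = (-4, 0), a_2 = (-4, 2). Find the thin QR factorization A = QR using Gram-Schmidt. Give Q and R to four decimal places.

e_1 = a_1/‖a_1‖ = (-4, 0)/4.0000 = (-1.0000, 0.0000).
r_{12} = e_1·a_2 = 4.0000.
u_2 = a_2 − 4.0000·e_1 = (0.0000, 2.0000).
‖u_2‖ = 2.0000, so e_2 = (0.0000, 1.0000).

Q = [[-1.0000, 0.0000], [0.0000, 1.0000]], R = [[4.0000, 4.0000], [0.0000, 2.0000]]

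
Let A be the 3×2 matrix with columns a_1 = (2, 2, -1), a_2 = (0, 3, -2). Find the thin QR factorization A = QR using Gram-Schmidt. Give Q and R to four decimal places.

a_1 = (2, 2, -1); ‖a_1‖ = 3.0000, so q_1 = (0.6667, 0.6667, -0.3333).
q_1·a_2 = 0.6667·0 + 0.6667·3 + (-0.3333)·(-2) = 2.6667.
u_2 = a_2 − 2.6667·q_1 = (-1.7778, 1.2222, -1.1111).
‖u_2‖ = 2.4267, so q_2 = (-0.7326, 0.5037, -0.4579).

Q = [[0.6667, -0.7326], [0.6667, 0.5037], [-0.3333, -0.4579]], R = [[3.0000, 2.6667], [0.0000, 2.4267]]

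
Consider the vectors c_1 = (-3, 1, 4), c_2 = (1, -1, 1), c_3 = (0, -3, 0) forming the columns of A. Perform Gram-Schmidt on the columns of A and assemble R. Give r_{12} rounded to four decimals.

r_{12} = 0.0000

e_1 = c_1/‖c_1‖ = (-3, 1, 4)/5.0990 = (-0.5883, 0.1961, 0.7845).
r_{12} = e_1·c_2 = 0.0000.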